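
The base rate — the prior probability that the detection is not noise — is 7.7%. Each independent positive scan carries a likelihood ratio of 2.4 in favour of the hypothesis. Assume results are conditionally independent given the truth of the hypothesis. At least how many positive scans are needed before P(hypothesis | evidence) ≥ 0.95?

Prior odds = 0.077/0.923 = 77/923.
Likelihood ratio per positive scan = 2.4.
Target odds: 0.95 ÷ 0.05 = 19.
Require 2.4ⁿ ≥ 19 ÷ (77/923) = 17537/77.
2.4⁶ = 2985984/15625 falls short of 17537/77 but 2.4⁷ = 35831808/78125 reaches it, so n = 7.

7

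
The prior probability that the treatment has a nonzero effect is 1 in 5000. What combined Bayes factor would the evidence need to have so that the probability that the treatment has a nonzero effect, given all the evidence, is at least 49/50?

244951

Prior odds = 0.0002/0.9998 = 1/4999.
Target odds = 0.98/0.02 = 49.
Required Bayes factor = 49 ÷ (1/4999) = 244951.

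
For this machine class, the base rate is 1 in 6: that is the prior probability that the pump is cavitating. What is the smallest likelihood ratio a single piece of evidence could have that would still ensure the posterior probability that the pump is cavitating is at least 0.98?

Prior odds = (1/6)/(5/6) = 0.2.
Target odds = 0.98/0.02 = 49.
Required Bayes factor = 49 ÷ 0.2 = 245.

245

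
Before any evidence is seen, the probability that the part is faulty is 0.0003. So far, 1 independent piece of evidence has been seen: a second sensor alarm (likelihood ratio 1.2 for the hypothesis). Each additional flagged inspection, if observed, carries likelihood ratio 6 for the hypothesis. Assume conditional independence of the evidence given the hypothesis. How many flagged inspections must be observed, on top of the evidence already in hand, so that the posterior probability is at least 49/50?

Prior odds = 0.0003/0.9997 = 3/9997.
Bayes factor of the evidence already in hand = 1.2.
Odds after that evidence = (3/9997) × 1.2 = 18/49985.
Target odds = 0.98/0.02 = 49.
Need 6ⁿ ≥ 49 ÷ (18/49985) = 2449265/18.
6⁶ = 46656 falls short of 2449265/18 but 6⁷ = 279936 reaches it, so n = 7.

7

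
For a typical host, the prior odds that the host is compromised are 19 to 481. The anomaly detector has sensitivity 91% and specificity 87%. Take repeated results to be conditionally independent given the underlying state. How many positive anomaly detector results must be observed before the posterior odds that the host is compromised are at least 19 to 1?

Prior odds = 19/481.
False-positive rate = 1 − 0.87 = 0.13; likelihood ratio of a positive = 0.91/0.13 = 7.
Target odds = 19.
Require 7ⁿ ≥ 19 ÷ (19/481) = 481.
7³ = 343 falls short of 481 but 7⁴ = 2401 reaches it, so n = 4.

4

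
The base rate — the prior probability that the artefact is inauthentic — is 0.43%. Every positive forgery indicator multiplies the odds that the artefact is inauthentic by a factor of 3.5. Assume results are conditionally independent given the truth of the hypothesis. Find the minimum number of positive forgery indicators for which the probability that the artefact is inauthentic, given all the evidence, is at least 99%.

9

Prior odds: 0.0043 ÷ 0.9957 = 43/9957.
Likelihood ratio per positive forgery indicator = 3.5.
Target posterior odds = 0.99/0.01 = 99.
Require 3.5ⁿ ≥ 99 ÷ (43/9957) = 985743/43.
3.5⁸ = 5764801/256 falls short of 985743/43 but 3.5⁹ = 40353607/512 reaches it, so n = 9.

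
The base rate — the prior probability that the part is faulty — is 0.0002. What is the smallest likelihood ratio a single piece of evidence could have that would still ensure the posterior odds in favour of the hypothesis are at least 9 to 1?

Prior odds = 0.0002/0.9998 = 1/4999.
Target odds = 9.
Required Bayes factor = 9 ÷ (1/4999) = 44991.

44991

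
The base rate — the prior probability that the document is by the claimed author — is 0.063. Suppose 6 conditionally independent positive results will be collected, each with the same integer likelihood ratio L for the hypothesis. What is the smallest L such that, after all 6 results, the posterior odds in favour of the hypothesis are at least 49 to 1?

3

Prior odds = 0.063/0.937 = 63/937.
Target odds = 49.
Need L⁶ ≥ 49 ÷ (63/937) = 6559/9.
2⁶ = 64 < 6559/9 ≤ 729 = 3⁶, so L = 3.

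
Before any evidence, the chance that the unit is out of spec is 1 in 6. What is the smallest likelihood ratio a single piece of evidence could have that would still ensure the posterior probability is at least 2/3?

Prior odds = (1/6)/(5/6) = 0.2.
Target odds = (2/3)/(1/3) = 2.
Required Bayes factor = 2 ÷ 0.2 = 10.

10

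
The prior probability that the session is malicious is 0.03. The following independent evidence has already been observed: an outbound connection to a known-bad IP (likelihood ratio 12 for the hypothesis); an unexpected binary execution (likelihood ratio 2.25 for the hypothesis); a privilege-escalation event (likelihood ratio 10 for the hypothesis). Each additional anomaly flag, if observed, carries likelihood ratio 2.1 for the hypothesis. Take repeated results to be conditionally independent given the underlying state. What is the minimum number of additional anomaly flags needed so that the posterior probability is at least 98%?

3

Prior odds = 0.03/0.97 = 3/97.
Combined Bayes factor of the evidence already in hand = 12 × 2.25 × 10 = 270.
Odds after that evidence = (3/97) × 270 = 810/97.
Target odds = 0.98/0.02 = 49.
Need 2.1ⁿ ≥ 49 ÷ (810/97) = 4753/810.
2.1² = 4.41 falls short of 4753/810 but 2.1³ = 9.261 reaches it, so n = 3.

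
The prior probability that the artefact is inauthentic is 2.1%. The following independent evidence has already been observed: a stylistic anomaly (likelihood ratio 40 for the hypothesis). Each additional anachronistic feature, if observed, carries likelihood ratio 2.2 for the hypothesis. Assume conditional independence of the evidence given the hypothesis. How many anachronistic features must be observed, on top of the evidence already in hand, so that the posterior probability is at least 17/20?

Prior odds = 0.021/0.979 = 21/979.
Bayes factor of the evidence already in hand = 40.
Odds after that evidence = (21/979) × 40 = 840/979.
Target odds = 0.85/0.15 = 17/3.
Need 2.2ⁿ ≥ 17/3 ÷ (840/979) = 16643/2520.
2.2² = 4.84 falls short of 16643/2520 but 2.2³ = 10.648 reaches it, so n = 3.

3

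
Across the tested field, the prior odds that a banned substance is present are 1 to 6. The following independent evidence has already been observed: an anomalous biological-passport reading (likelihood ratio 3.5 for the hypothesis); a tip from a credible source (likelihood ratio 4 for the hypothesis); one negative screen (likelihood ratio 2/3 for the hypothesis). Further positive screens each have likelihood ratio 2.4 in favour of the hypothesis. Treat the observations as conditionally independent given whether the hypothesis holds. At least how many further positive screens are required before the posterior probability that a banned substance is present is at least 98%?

4

Prior odds = 1/6.
Combined Bayes factor of the evidence already in hand = 3.5 × 4 × (2/3) = 28/3.
Odds after that evidence = (1/6) × 28/3 = 14/9.
Target odds = 0.98/0.02 = 49.
Need 2.4ⁿ ≥ 49 ÷ (14/9) = 31.5.
2.4³ = 13.824 falls short of 31.5 but 2.4⁴ = 33.1776 reaches it, so n = 4.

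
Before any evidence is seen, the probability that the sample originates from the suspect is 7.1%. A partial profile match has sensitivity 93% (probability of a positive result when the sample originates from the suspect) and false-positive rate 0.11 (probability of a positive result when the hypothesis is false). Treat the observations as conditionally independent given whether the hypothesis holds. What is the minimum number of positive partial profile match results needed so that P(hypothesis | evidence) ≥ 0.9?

Prior odds: 0.071 ÷ 0.929 = 71/929.
Likelihood ratio of a positive result = 0.93/0.11 = 93/11.
Target posterior odds = 0.9/0.1 = 9.
Require (93/11)ⁿ ≥ 9 ÷ (71/929) = 8361/71.
(93/11)² = 8649/121 falls short of 8361/71 but (93/11)³ = 804357/1331 reaches it, so n = 3.

3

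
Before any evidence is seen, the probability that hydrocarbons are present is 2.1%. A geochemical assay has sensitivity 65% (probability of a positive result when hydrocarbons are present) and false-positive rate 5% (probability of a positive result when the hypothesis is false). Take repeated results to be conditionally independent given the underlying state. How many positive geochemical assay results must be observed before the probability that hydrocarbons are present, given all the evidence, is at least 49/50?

Prior odds = 0.021/0.979 = 21/979.
Likelihood ratio of a positive result = 0.65/0.05 = 13.
Target posterior odds = 0.98/0.02 = 49.
Require 13ⁿ ≥ 49 ÷ (21/979) = 6853/3.
13³ = 2197 falls short of 6853/3 but 13⁴ = 28561 reaches it, so n = 4.

4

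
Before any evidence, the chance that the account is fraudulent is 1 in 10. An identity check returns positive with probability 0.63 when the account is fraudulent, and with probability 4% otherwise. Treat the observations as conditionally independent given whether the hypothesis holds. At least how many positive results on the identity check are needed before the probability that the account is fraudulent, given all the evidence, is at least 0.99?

Prior odds: 0.1 ÷ 0.9 = 1/9.
Likelihood ratio of a positive result = 0.63/0.04 = 15.75.
Target posterior odds = 0.99/0.01 = 99.
Need (1/9) × 15.75ⁿ ≥ 99, i.e. 15.75ⁿ ≥ 891.
15.75² = 248.0625 falls short of 891 but 15.75³ = 3906.984375 reaches it, so n = 3.

3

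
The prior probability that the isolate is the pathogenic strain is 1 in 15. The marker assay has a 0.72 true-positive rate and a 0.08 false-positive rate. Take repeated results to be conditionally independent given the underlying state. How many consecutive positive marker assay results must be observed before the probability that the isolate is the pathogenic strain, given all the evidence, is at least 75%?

2

Prior odds = (1/15)/(14/15) = 1/14.
Likelihood ratio of a positive result = 0.72/0.08 = 9.
Target odds: 0.75 ÷ 0.25 = 3.
Require 9ⁿ ≥ 3 ÷ (1/14) = 42.
9¹ = 9 falls short of 42 but 9² = 81 reaches it, so n = 2.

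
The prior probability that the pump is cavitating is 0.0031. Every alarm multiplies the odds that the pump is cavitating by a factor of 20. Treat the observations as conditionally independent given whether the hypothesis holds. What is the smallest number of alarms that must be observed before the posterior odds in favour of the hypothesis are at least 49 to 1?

Prior odds: 0.0031 ÷ 0.9969 = 31/9969.
Likelihood ratio per alarm = 20.
Target odds = 49.
Need (31/9969) × 20ⁿ ≥ 49, i.e. 20ⁿ ≥ 488481/31.
20³ = 8000 falls short of 488481/31 but 20⁴ = 160000 reaches it, so n = 4.

4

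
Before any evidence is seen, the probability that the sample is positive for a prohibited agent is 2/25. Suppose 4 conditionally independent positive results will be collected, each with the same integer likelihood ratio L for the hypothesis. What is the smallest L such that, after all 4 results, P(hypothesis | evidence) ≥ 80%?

3

Prior odds = 0.08/0.92 = 2/23.
Target odds = 0.8/0.2 = 4.
Need L⁴ ≥ 4 ÷ (2/23) = 46.
2⁴ = 16 < 46 ≤ 81 = 3⁴, so L = 3.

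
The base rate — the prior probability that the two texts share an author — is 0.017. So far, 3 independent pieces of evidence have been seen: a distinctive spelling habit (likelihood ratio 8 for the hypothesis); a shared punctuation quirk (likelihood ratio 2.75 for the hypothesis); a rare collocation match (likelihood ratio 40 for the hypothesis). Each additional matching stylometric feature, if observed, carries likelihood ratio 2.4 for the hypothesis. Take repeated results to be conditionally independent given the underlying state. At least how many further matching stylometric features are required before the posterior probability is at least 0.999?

5

Prior odds = 0.017/0.983 = 17/983.
Combined Bayes factor of the evidence already in hand = 8 × 2.75 × 40 = 880.
Odds after that evidence = (17/983) × 880 = 14960/983.
Target odds = 0.999/0.001 = 999.
Need 2.4ⁿ ≥ 999 ÷ (14960/983) = 982017/14960.
2.4⁴ = 33.1776 falls short of 982017/14960 but 2.4⁵ = 79.62624 reaches it, so n = 5.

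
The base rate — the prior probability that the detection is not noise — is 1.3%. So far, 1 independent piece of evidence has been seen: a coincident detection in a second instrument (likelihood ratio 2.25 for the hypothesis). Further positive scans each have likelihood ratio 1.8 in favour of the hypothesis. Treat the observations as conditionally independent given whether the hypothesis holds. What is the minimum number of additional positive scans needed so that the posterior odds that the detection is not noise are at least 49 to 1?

13

Prior odds = 0.013/0.987 = 13/987.
Bayes factor of the evidence already in hand = 2.25.
Odds after that evidence = (13/987) × 2.25 = 39/1316.
Target odds = 49.
Need 1.8ⁿ ≥ 49 ÷ (39/1316) = 64484/39.
1.8¹² ≈1156.83 falls short of 64484/39 but 1.8¹³ ≈2082.3 reaches it, so n = 13.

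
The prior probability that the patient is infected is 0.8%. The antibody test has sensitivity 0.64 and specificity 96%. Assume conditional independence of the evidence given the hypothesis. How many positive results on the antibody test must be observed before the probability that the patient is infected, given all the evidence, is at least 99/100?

4

Prior odds: 0.008 ÷ 0.992 = 1/124.
False-positive rate = 1 − 0.96 = 0.04; likelihood ratio of a positive = 0.64/0.04 = 16.
Target odds: 0.99 ÷ 0.01 = 99.
Need (1/124) × 16ⁿ ≥ 99, i.e. 16ⁿ ≥ 12276.
16³ = 4096 falls short of 12276 but 16⁴ = 65536 reaches it, so n = 4.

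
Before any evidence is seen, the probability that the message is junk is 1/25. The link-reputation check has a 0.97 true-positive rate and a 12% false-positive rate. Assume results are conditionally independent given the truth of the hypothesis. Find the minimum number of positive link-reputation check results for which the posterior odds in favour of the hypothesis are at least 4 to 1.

3

Prior odds = 0.04/0.96 = 1/24.
Likelihood ratio of a positive result = 0.97/0.12 = 97/12.
Target odds = 4.
Need (1/24) × (97/12)ⁿ ≥ 4, i.e. (97/12)ⁿ ≥ 96.
(97/12)² = 9409/144 falls short of 96 but (97/12)³ = 912673/1728 reaches it, so n = 3.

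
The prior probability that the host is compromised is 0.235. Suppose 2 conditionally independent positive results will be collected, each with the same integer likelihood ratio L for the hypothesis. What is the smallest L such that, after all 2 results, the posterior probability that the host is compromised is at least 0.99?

18

Prior odds = 0.235/0.765 = 47/153.
Target odds = 0.99/0.01 = 99.
Need L² ≥ 99 ÷ (47/153) = 15147/47.
17² = 289 < 15147/47 ≤ 324 = 18², so L = 18.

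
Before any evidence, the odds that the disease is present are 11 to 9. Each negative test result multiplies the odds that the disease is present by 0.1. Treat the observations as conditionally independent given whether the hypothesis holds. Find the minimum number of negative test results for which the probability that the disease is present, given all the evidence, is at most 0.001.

4

Prior odds = 11/9.
Likelihood ratio per negative test result = 0.1.
Target odds: 0.001 ÷ 0.999 = 1/999.
Need (11/9) × 0.1ⁿ ≤ 1/999, i.e. 0.1ⁿ ≤ 1/1221.
0.1³ = 0.001 is still above 1/1221 but 0.1⁴ = 0.0001 is at or below it, so n = 4.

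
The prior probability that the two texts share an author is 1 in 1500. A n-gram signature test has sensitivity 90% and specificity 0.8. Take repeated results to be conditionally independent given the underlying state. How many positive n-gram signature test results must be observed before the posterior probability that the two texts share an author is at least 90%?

7

Prior odds: (1/1500) ÷ (1499/1500) = 1/1499.
False-positive rate = 1 − 0.8 = 0.2; likelihood ratio of a positive = 0.9/0.2 = 4.5.
Target odds: 0.9 ÷ 0.1 = 9.
Need (1/1499) × 4.5ⁿ ≥ 9, i.e. 4.5ⁿ ≥ 13491.
4.5⁶ = 8303.765625 falls short of 13491 but 4.5⁷ = 4782969/128 reaches it, so n = 7.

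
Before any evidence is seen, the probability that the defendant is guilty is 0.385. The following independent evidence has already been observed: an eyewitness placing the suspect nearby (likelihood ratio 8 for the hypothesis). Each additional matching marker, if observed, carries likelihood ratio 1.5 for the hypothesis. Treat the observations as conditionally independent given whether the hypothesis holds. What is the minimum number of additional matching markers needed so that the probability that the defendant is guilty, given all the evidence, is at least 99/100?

8

Prior odds = 0.385/0.615 = 77/123.
Bayes factor of the evidence already in hand = 8.
Odds after that evidence = (77/123) × 8 = 616/123.
Target odds = 0.99/0.01 = 99.
Need 1.5ⁿ ≥ 99 ÷ (616/123) = 1107/56.
1.5⁷ = 17.0859375 falls short of 1107/56 but 1.5⁸ = 25.62890625 reaches it, so n = 8.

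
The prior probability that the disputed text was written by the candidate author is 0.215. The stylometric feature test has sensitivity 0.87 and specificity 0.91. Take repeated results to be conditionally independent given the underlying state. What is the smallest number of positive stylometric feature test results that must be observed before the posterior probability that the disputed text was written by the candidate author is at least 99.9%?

Prior odds = 0.215/0.785 = 43/157.
False-positive rate = 1 − 0.91 = 0.09; likelihood ratio of a positive = 0.87/0.09 = 29/3.
Target odds: 0.999 ÷ 0.001 = 999.
Require (29/3)ⁿ ≥ 999 ÷ (43/157) = 156843/43.
(29/3)³ = 24389/27 falls short of 156843/43 but (29/3)⁴ = 707281/81 reaches it, so n = 4.

4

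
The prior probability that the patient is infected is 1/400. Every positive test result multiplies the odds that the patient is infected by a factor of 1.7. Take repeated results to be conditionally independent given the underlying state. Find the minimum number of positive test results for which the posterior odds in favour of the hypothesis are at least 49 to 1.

Prior odds = 0.0025/0.9975 = 1/399.
Likelihood ratio per positive test result = 1.7.
Target odds = 49.
Require 1.7ⁿ ≥ 49 ÷ (1/399) = 19551.
1.7¹⁸ ≈14063.1 falls short of 19551 but 1.7¹⁹ ≈23907.2 reaches it, so n = 19.

19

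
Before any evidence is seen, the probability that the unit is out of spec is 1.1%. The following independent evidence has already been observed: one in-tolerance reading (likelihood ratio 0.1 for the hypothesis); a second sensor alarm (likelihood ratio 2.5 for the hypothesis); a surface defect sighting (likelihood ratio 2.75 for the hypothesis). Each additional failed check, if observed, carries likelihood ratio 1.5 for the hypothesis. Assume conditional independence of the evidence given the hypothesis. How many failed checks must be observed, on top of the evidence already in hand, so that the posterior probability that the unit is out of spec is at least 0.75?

Prior odds = 0.011/0.989 = 11/989.
Combined Bayes factor of the evidence already in hand = 0.1 × 2.5 × 2.75 = 0.6875.
Odds after that evidence = (11/989) × 0.6875 = 121/15824.
Target odds = 0.75/0.25 = 3.
Need 1.5ⁿ ≥ 3 ÷ (121/15824) = 47472/121.
1.5¹⁴ = 4782969/16384 falls short of 47472/121 but 1.5¹⁵ = 14348907/32768 reaches it, so n = 15.

15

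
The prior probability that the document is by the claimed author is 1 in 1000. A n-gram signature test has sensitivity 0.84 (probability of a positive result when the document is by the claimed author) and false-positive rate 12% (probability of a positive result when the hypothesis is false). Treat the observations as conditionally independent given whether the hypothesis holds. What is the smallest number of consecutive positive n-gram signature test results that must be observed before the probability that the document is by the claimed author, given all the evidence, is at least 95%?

6

Prior odds = 0.001/0.999 = 1/999.
Likelihood ratio of a positive result = 0.84/0.12 = 7.
Target posterior odds = 0.95/0.05 = 19.
Require 7ⁿ ≥ 19 ÷ (1/999) = 18981.
7⁵ = 16807 falls short of 18981 but 7⁶ = 117649 reaches it, so n = 6.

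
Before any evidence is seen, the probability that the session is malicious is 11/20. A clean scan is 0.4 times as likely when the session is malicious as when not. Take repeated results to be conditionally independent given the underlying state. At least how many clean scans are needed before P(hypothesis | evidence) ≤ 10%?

Prior odds: 0.55 ÷ 0.45 = 11/9.
Likelihood ratio per clean scan = 0.4.
Target odds: 0.1 ÷ 0.9 = 1/9.
Need (11/9) × 0.4ⁿ ≤ 1/9, i.e. 0.4ⁿ ≤ 1/11.
0.4² = 0.16 is still above 1/11 but 0.4³ = 0.064 is at or below it, so n = 3.

3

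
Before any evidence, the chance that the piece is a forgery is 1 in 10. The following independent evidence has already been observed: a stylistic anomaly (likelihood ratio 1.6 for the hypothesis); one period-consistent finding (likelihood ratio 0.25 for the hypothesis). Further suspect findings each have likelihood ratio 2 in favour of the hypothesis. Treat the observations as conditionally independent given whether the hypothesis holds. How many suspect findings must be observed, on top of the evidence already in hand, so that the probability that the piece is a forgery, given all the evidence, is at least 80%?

7

Prior odds = 0.1/0.9 = 1/9.
Combined Bayes factor of the evidence already in hand = 1.6 × 0.25 = 0.4.
Odds after that evidence = (1/9) × 0.4 = 2/45.
Target odds = 0.8/0.2 = 4.
Need 2ⁿ ≥ 4 ÷ (2/45) = 90.
2⁶ = 64 falls short of 90 but 2⁷ = 128 reaches it, so n = 7.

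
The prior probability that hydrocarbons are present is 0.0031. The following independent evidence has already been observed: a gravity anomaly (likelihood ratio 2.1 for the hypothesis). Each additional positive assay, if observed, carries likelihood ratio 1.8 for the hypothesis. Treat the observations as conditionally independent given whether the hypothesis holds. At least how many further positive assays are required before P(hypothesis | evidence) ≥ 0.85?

Prior odds = 0.0031/0.9969 = 31/9969.
Bayes factor of the evidence already in hand = 2.1.
Odds after that evidence = (31/9969) × 2.1 = 217/33230.
Target odds = 0.85/0.15 = 17/3.
Need 1.8ⁿ ≥ 17/3 ÷ (217/33230) = 564910/651.
1.8¹¹ ≈642.684 falls short of 564910/651 but 1.8¹² ≈1156.83 reaches it, so n = 12.

12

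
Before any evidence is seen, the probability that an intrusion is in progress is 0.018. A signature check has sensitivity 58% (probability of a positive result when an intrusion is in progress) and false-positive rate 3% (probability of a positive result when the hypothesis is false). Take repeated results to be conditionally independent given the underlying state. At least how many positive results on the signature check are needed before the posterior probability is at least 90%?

Prior odds: 0.018 ÷ 0.982 = 9/491.
Likelihood ratio of a positive result = 0.58/0.03 = 58/3.
Target odds: 0.9 ÷ 0.1 = 9.
Need (9/491) × (58/3)ⁿ ≥ 9, i.e. (58/3)ⁿ ≥ 491.
(58/3)² = 3364/9 falls short of 491 but (58/3)³ = 195112/27 reaches it, so n = 3.

3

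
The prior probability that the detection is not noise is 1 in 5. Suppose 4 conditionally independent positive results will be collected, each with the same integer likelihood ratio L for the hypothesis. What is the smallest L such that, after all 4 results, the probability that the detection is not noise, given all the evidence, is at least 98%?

Prior odds = 0.2/0.8 = 0.25.
Target odds = 0.98/0.02 = 49.
Need L⁴ ≥ 49 ÷ 0.25 = 196.
3⁴ = 81 < 196 ≤ 256 = 4⁴, so L = 4.

4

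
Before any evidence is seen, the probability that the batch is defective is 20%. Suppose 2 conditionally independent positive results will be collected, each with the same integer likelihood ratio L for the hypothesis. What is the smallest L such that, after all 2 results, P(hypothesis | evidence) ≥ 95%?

9

Prior odds = 0.2/0.8 = 0.25.
Target odds = 0.95/0.05 = 19.
Need L² ≥ 19 ÷ 0.25 = 76.
8² = 64 < 76 ≤ 81 = 9², so L = 9.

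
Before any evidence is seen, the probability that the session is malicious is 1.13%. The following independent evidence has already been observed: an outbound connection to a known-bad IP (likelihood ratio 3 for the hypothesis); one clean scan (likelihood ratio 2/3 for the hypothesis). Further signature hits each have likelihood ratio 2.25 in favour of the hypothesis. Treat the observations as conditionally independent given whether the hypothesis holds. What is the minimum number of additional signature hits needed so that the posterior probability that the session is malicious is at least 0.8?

Prior odds = 0.0113/0.9887 = 113/9887.
Combined Bayes factor of the evidence already in hand = 3 × (2/3) = 2.
Odds after that evidence = (113/9887) × 2 = 226/9887.
Target odds = 0.8/0.2 = 4.
Need 2.25ⁿ ≥ 4 ÷ (226/9887) = 19774/113.
2.25⁶ = 531441/4096 falls short of 19774/113 but 2.25⁷ = 4782969/16384 reaches it, so n = 7.

7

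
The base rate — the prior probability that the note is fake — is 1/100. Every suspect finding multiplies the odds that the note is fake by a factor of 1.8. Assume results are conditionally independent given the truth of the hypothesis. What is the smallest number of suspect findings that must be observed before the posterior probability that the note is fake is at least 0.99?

16

Prior odds: 0.01 ÷ 0.99 = 1/99.
Likelihood ratio per suspect finding = 1.8.
Target posterior odds = 0.99/0.01 = 99.
Require 1.8ⁿ ≥ 99 ÷ (1/99) = 9801.
1.8¹⁵ ≈6746.64 falls short of 9801 but 1.8¹⁶ ≈12144 reaches it, so n = 16.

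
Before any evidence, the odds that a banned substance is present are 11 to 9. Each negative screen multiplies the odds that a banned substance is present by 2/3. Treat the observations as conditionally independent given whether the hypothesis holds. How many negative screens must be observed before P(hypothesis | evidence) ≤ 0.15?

5

Prior odds = 11/9.
Likelihood ratio per negative screen = 2/3.
Target posterior odds = 0.15/0.85 = 3/17.
Need (11/9) × (2/3)ⁿ ≤ 3/17, i.e. (2/3)ⁿ ≤ 27/187.
(2/3)⁴ = 16/81 is still above 27/187 but (2/3)⁵ = 32/243 is at or below it, so n = 5.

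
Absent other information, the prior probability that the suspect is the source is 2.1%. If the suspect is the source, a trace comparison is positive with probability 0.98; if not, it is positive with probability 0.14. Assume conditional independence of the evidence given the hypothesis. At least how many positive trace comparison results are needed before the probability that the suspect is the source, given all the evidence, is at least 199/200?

5

Prior odds: 0.021 ÷ 0.979 = 21/979.
Likelihood ratio of a positive = 0.98/0.14 = 7.
Target odds: 0.995 ÷ 0.005 = 199.
Require 7ⁿ ≥ 199 ÷ (21/979) = 194821/21.
7⁴ = 2401 falls short of 194821/21 but 7⁵ = 16807 reaches it, so n = 5.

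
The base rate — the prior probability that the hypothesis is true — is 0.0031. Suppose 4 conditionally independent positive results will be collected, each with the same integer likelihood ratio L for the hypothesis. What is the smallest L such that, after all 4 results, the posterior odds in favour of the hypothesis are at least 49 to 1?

12

Prior odds = 0.0031/0.9969 = 31/9969.
Target odds = 49.
Need L⁴ ≥ 49 ÷ (31/9969) = 488481/31.
11⁴ = 14641 < 488481/31 ≤ 20736 = 12⁴, so L = 12.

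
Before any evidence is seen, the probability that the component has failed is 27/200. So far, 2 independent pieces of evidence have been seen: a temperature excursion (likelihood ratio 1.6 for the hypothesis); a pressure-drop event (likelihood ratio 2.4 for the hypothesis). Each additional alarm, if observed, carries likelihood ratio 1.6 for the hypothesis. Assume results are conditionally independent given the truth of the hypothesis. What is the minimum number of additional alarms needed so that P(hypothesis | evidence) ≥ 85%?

Prior odds = 0.135/0.865 = 27/173.
Combined Bayes factor of the evidence already in hand = 1.6 × 2.4 = 3.84.
Odds after that evidence = (27/173) × 3.84 = 2592/4325.
Target odds = 0.85/0.15 = 17/3.
Need 1.6ⁿ ≥ 17/3 ÷ (2592/4325) = 73525/7776.
1.6⁴ = 6.5536 falls short of 73525/7776 but 1.6⁵ = 10.48576 reaches it, so n = 5.

5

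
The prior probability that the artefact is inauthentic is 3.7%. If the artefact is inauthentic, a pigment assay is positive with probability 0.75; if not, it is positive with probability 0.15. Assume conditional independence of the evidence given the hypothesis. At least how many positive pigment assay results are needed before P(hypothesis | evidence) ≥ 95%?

4

Prior odds = 0.037/0.963 = 37/963.
Likelihood ratio of a positive = 0.75/0.15 = 5.
Target odds: 0.95 ÷ 0.05 = 19.
Need (37/963) × 5ⁿ ≥ 19, i.e. 5ⁿ ≥ 18297/37.
5³ = 125 falls short of 18297/37 but 5⁴ = 625 reaches it, so n = 4.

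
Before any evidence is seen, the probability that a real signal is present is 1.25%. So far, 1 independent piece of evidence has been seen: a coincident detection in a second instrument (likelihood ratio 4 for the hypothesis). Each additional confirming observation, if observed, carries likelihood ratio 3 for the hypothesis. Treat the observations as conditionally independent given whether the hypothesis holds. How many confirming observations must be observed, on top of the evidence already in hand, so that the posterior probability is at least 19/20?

Prior odds = 0.0125/0.9875 = 1/79.
Bayes factor of the evidence already in hand = 4.
Odds after that evidence = (1/79) × 4 = 4/79.
Target odds = 0.95/0.05 = 19.
Need 3ⁿ ≥ 19 ÷ (4/79) = 375.25.
3⁵ = 243 falls short of 375.25 but 3⁶ = 729 reaches it, so n = 6.

6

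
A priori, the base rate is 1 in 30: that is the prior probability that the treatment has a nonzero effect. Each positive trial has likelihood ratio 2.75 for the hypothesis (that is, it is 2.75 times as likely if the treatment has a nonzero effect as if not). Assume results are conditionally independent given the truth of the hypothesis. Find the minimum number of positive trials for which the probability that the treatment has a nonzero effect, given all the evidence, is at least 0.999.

11

Prior odds = (1/30)/(29/30) = 1/29.
Likelihood ratio per positive trial = 2.75.
Target odds: 0.999 ÷ 0.001 = 999.
Need (1/29) × 2.75ⁿ ≥ 999, i.e. 2.75ⁿ ≥ 28971.
2.75¹⁰ ≈24735.9 falls short of 28971 but 2.75¹¹ ≈68023.6 reaches it, so n = 11.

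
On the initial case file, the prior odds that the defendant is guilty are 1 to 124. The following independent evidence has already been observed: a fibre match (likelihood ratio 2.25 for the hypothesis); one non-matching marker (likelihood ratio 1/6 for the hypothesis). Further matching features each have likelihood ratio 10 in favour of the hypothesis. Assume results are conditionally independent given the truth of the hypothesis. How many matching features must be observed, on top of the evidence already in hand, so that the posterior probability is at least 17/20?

4

Prior odds = 1/124.
Combined Bayes factor of the evidence already in hand = 2.25 × (1/6) = 0.375.
Odds after that evidence = (1/124) × 0.375 = 3/992.
Target odds = 0.85/0.15 = 17/3.
Need 10ⁿ ≥ 17/3 ÷ (3/992) = 16864/9.
10³ = 1000 falls short of 16864/9 but 10⁴ = 10000 reaches it, so n = 4.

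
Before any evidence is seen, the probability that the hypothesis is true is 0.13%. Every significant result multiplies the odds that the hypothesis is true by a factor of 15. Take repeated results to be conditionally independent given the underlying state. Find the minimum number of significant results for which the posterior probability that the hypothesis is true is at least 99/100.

Prior odds: 0.0013 ÷ 0.9987 = 13/9987.
Likelihood ratio per significant result = 15.
Target odds: 0.99 ÷ 0.01 = 99.
Require 15ⁿ ≥ 99 ÷ (13/9987) = 988713/13.
15⁴ = 50625 falls short of 988713/13 but 15⁵ = 759375 reaches it, so n = 5.

5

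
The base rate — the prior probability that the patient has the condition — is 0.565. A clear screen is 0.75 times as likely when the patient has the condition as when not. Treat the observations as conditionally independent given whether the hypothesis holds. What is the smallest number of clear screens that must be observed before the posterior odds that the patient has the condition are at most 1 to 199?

20

Prior odds: 0.565 ÷ 0.435 = 113/87.
Likelihood ratio per clear screen = 0.75.
Target odds = 1/199.
Require 0.75ⁿ ≤ 1/199 ÷ (113/87) = 87/22487.
0.75¹⁹ ≈0.00422828 is still above 87/22487 but 0.75²⁰ ≈0.00317121 is at or below it, so n = 20.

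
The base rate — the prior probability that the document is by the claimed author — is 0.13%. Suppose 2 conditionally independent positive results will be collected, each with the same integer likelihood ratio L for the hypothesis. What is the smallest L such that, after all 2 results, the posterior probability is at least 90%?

Prior odds = 0.0013/0.9987 = 13/9987.
Target odds = 0.9/0.1 = 9.
Need L² ≥ 9 ÷ (13/9987) = 89883/13.
83² = 6889 < 89883/13 ≤ 7056 = 84², so L = 84.

84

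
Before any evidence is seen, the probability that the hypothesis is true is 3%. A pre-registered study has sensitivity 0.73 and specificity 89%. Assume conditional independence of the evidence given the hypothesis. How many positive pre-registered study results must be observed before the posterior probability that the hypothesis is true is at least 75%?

3

Prior odds = 0.03/0.97 = 3/97.
False-positive rate = 1 − 0.89 = 0.11; likelihood ratio of a positive = 0.73/0.11 = 73/11.
Target odds: 0.75 ÷ 0.25 = 3.
Require (73/11)ⁿ ≥ 3 ÷ (3/97) = 97.
(73/11)² = 5329/121 falls short of 97 but (73/11)³ = 389017/1331 reaches it, so n = 3.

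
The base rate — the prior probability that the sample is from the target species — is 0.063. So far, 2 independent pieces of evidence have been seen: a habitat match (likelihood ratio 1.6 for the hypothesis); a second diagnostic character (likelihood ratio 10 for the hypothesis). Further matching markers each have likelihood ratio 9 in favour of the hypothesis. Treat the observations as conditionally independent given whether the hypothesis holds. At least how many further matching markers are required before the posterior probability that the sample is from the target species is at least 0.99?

3

Prior odds = 0.063/0.937 = 63/937.
Combined Bayes factor of the evidence already in hand = 1.6 × 10 = 16.
Odds after that evidence = (63/937) × 16 = 1008/937.
Target odds = 0.99/0.01 = 99.
Need 9ⁿ ≥ 99 ÷ (1008/937) = 10307/112.
9² = 81 falls short of 10307/112 but 9³ = 729 reaches it, so n = 3.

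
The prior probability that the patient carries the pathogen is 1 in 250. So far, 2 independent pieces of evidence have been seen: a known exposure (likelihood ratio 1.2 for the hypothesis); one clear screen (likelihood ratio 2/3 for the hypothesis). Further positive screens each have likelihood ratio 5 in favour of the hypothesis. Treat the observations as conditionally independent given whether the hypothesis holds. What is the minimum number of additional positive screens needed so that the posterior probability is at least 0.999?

Prior odds = 0.004/0.996 = 1/249.
Combined Bayes factor of the evidence already in hand = 1.2 × (2/3) = 0.8.
Odds after that evidence = (1/249) × 0.8 = 4/1245.
Target odds = 0.999/0.001 = 999.
Need 5ⁿ ≥ 999 ÷ (4/1245) = 310938.75.
5⁷ = 78125 falls short of 310938.75 but 5⁸ = 390625 reaches it, so n = 8.

8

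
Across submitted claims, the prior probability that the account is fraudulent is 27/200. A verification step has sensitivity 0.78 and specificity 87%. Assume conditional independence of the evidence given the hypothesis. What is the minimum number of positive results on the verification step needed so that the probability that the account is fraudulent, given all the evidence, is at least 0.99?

4

Prior odds: 0.135 ÷ 0.865 = 27/173.
False-positive rate = 1 − 0.87 = 0.13; likelihood ratio of a positive = 0.78/0.13 = 6.
Target posterior odds = 0.99/0.01 = 99.
Require 6ⁿ ≥ 99 ÷ (27/173) = 1903/3.
6³ = 216 falls short of 1903/3 but 6⁴ = 1296 reaches it, so n = 4.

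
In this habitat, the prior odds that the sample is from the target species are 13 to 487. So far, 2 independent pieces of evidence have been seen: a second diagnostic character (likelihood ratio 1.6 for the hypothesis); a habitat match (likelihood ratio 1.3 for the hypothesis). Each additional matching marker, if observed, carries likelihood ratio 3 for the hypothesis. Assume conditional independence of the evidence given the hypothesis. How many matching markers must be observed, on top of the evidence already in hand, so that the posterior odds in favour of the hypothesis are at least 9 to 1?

5

Prior odds = 13/487.
Combined Bayes factor of the evidence already in hand = 1.6 × 1.3 = 2.08.
Odds after that evidence = (13/487) × 2.08 = 676/12175.
Target odds = 9.
Need 3ⁿ ≥ 9 ÷ (676/12175) = 109575/676.
3⁴ = 81 falls short of 109575/676 but 3⁵ = 243 reaches it, so n = 5.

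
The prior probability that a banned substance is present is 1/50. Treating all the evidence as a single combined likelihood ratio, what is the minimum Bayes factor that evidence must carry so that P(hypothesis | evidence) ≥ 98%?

2401

Prior odds = 0.02/0.98 = 1/49.
Target odds = 0.98/0.02 = 49.
Required Bayes factor = 49 ÷ (1/49) = 2401.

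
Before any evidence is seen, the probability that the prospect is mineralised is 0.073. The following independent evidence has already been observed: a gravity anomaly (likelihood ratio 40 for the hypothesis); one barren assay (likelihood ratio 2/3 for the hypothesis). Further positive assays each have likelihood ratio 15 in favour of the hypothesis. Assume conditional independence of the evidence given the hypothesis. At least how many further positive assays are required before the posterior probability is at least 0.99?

Prior odds = 0.073/0.927 = 73/927.
Combined Bayes factor of the evidence already in hand = 40 × (2/3) = 80/3.
Odds after that evidence = (73/927) × 80/3 = 5840/2781.
Target odds = 0.99/0.01 = 99.
Need 15ⁿ ≥ 99 ÷ (5840/2781) = 275319/5840.
15¹ = 15 falls short of 275319/5840 but 15² = 225 reaches it, so n = 2.

2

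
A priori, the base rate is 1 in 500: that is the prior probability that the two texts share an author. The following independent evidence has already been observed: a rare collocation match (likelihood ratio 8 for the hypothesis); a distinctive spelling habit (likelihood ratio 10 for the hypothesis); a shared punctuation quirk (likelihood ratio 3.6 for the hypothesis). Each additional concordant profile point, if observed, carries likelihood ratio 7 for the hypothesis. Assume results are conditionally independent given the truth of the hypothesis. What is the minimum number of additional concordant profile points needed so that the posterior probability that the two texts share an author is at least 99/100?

Prior odds = 0.002/0.998 = 1/499.
Combined Bayes factor of the evidence already in hand = 8 × 10 × 3.6 = 288.
Odds after that evidence = (1/499) × 288 = 288/499.
Target odds = 0.99/0.01 = 99.
Need 7ⁿ ≥ 99 ÷ (288/499) = 171.53125.
7² = 49 falls short of 171.53125 but 7³ = 343 reaches it, so n = 3.

3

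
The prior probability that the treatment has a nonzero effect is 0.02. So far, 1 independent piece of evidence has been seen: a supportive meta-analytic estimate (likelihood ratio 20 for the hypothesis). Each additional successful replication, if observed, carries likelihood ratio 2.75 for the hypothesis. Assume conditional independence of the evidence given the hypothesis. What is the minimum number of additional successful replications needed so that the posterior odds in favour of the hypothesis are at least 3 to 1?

Prior odds = 0.02/0.98 = 1/49.
Bayes factor of the evidence already in hand = 20.
Odds after that evidence = (1/49) × 20 = 20/49.
Target odds = 3.
Need 2.75ⁿ ≥ 3 ÷ (20/49) = 7.35.
2.75¹ = 2.75 falls short of 7.35 but 2.75² = 7.5625 reaches it, so n = 2.

2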